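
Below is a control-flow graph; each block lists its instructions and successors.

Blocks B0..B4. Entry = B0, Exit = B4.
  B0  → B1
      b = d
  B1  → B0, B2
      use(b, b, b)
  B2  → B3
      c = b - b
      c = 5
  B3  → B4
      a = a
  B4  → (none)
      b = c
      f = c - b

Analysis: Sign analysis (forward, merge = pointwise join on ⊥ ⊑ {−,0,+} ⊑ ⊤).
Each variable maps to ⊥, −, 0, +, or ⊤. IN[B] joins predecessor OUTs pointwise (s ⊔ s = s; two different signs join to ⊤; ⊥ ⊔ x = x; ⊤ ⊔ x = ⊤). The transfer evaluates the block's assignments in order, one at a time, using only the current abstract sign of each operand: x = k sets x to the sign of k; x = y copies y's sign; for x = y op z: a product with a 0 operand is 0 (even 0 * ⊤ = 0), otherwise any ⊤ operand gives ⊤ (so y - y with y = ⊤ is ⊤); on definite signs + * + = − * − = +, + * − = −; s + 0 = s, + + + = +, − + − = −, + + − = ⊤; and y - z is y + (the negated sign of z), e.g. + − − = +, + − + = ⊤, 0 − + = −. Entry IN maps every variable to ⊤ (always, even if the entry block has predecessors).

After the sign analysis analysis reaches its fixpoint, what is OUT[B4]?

Fixpoint table:
  B0: | IN=(all ⊤) | OUT=(all ⊤)
  B1: | IN=(all ⊤) | OUT=(all ⊤)
  B2: | IN=(all ⊤) | OUT={c:+; rest ⊤}
  B3: | IN={c:+; rest ⊤} | OUT={c:+; rest ⊤}
  B4: | IN={c:+; rest ⊤} | OUT={b:+, c:+; rest ⊤}

Merge at B4: IN[B4] = OUT[B3] = {a: ⊤, b: ⊤, c: +, d: ⊤, e: ⊤, f: ⊤}
Applying B4's transfer function to that IN value gives OUT[B4] (row B4 above).

Answer: {a: ⊤, b: +, c: +, d: ⊤, e: ⊤, f: ⊤}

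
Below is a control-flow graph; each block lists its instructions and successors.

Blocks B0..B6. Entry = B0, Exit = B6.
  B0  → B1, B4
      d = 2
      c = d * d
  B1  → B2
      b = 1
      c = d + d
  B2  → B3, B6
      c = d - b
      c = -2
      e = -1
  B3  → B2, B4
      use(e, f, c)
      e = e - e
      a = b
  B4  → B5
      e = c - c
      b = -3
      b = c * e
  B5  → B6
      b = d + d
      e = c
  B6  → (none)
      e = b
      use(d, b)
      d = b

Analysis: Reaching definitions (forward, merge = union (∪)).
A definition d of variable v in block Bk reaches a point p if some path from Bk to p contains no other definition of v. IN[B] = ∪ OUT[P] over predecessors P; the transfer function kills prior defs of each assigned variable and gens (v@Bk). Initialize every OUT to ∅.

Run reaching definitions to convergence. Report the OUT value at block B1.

Fixpoint table:
  B0: | IN={} | OUT={c@B0, d@B0}
  B1: | IN={c@B0, d@B0} | OUT={b@B1, c@B1, d@B0}
  B2: | IN={a@B3, b@B1, c@B1, c@B2, d@B0, e@B3} | OUT={a@B3, b@B1, c@B2, d@B0, e@B2}
  B3: | IN={a@B3, b@B1, c@B2, d@B0, e@B2} | OUT={a@B3, b@B1, c@B2, d@B0, e@B3}
  B4: | IN={a@B3, b@B1, c@B0, c@B2, d@B0, e@B3} | OUT={a@B3, b@B4, c@B0, c@B2, d@B0, e@B4}
  B5: | IN={a@B3, b@B4, c@B0, c@B2, d@B0, e@B4} | OUT={a@B3, b@B5, c@B0, c@B2, d@B0, e@B5}
  B6: | IN={a@B3, b@B1, b@B5, c@B0, c@B2, d@B0, e@B2, e@B5} | OUT={a@B3, b@B1, b@B5, c@B0, c@B2, d@B6, e@B6}

Merge at B1: IN[B1] = OUT[B0] = {c@B0, d@B0}
Applying B1's transfer function to that IN value gives OUT[B1] (row B1 above).

Answer: {b@B1, c@B1, d@B0}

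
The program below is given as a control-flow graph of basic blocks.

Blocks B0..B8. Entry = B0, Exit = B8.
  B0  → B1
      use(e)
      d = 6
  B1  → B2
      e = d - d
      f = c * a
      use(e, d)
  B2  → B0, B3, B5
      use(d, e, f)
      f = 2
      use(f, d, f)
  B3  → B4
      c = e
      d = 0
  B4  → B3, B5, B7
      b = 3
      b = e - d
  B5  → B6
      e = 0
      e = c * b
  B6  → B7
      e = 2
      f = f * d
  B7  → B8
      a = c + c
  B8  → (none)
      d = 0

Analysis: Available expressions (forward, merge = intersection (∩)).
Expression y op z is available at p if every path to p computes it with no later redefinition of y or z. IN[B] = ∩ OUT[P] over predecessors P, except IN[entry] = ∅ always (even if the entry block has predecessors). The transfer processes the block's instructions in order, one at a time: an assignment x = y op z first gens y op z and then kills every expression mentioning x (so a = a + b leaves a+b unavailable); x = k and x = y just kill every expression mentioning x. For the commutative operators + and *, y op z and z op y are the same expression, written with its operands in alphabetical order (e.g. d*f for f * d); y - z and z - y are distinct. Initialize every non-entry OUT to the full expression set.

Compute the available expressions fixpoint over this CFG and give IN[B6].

Per-block solution:
  B0:   IN={}   OUT={}
  B1:   IN={}   OUT={a*c, d-d}
  B2:   IN={a*c, d-d}   OUT={a*c, d-d}
  B3:   IN={}   OUT={}
  B4:   IN={}   OUT={e-d}
  B5:   IN={}   OUT={b*c}
  B6:   IN={b*c}   OUT={b*c}
  B7:   IN={}   OUT={c+c}
  B8:   IN={c+c}   OUT={c+c}

Merge at B6: IN[B6] = OUT[B5] = {b*c}

Answer: {b*c}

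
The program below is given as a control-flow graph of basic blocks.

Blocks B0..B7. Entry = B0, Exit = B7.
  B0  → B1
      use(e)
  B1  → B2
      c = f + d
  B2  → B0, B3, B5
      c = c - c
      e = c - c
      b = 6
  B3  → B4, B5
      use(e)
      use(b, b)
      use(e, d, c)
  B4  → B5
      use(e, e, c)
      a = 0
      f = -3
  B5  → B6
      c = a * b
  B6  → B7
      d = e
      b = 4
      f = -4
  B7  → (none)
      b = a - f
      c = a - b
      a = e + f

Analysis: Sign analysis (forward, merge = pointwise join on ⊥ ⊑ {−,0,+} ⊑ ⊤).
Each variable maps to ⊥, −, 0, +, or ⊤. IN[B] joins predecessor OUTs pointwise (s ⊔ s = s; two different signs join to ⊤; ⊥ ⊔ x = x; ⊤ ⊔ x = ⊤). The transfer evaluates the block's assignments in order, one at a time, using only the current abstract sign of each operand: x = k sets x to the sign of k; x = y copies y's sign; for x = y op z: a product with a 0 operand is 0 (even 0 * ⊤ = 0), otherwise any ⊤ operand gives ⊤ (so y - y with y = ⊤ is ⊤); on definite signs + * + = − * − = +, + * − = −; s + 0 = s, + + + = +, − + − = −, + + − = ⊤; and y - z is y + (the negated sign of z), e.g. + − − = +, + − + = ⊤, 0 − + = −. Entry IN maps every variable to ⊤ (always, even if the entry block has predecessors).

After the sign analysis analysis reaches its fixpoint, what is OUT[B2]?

Fixpoint table:
  B0:   IN=(all ⊤)   OUT=(all ⊤)
  B1:   IN=(all ⊤)   OUT=(all ⊤)
  B2:   IN=(all ⊤)   OUT={b:+; rest ⊤}
  B3:   IN={b:+; rest ⊤}   OUT={b:+; rest ⊤}
  B4:   IN={b:+; rest ⊤}   OUT={a:0, b:+, f:-; rest ⊤}
  B5:   IN={b:+; rest ⊤}   OUT={b:+; rest ⊤}
  B6:   IN={b:+; rest ⊤}   OUT={b:+, f:-; rest ⊤}
  B7:   IN={b:+, f:-; rest ⊤}   OUT={f:-; rest ⊤}

Merge at B2: IN[B2] = OUT[B1] = {a: ⊤, b: ⊤, c: ⊤, d: ⊤, e: ⊤, f: ⊤}
Applying B2's transfer function to that IN value gives OUT[B2] (row B2 above).

Answer: {a: ⊤, b: +, c: ⊤, d: ⊤, e: ⊤, f: ⊤}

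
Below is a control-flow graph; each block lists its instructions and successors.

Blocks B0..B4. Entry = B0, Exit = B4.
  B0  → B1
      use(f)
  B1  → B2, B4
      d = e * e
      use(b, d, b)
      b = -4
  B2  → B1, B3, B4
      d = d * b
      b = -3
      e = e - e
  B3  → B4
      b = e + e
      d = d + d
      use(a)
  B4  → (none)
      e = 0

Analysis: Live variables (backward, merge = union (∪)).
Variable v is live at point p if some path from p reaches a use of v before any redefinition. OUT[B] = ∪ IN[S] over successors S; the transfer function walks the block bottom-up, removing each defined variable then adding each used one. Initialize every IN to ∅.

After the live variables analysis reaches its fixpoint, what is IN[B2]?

Answer: {a, b, d, e}

Trace:
Fixpoint table:
  B0: | IN={a, b, e, f} | OUT={a, b, e}
  B1: | IN={a, b, e} | OUT={a, b, d, e}
  B2: | IN={a, b, d, e} | OUT={a, b, d, e}
  B3: | IN={a, d, e} | OUT={}
  B4: | IN={} | OUT={}

Merge at B2: OUT[B2] = IN[B1] ⊔ IN[B3] ⊔ IN[B4] = {a, b, d, e}
Applying B2's transfer function to that OUT value gives IN[B2] (row B2 above).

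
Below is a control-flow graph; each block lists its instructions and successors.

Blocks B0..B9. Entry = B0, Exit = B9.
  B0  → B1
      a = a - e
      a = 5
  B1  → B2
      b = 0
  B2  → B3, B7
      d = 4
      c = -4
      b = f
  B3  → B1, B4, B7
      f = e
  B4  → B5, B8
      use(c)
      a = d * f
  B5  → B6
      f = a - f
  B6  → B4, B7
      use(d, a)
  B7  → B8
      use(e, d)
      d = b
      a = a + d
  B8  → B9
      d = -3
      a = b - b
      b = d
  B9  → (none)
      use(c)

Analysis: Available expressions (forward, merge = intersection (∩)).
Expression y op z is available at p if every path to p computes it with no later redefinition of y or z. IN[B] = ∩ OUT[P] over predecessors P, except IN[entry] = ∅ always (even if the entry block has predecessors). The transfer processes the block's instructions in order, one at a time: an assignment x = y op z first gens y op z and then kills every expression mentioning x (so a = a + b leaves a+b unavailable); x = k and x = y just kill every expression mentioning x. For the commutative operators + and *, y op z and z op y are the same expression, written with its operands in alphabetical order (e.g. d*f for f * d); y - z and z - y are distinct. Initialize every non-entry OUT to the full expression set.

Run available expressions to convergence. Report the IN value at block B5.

Answer: {d*f}

Trace:
Converged values:
  B0:   IN={}   OUT={}
  B1:   IN={}   OUT={}
  B2:   IN={}   OUT={}
  B3:   IN={}   OUT={}
  B4:   IN={}   OUT={d*f}
  B5:   IN={d*f}   OUT={}
  B6:   IN={}   OUT={}
  B7:   IN={}   OUT={}
  B8:   IN={}   OUT={}
  B9:   IN={}   OUT={}

Merge at B5: IN[B5] = OUT[B4] = {d*f}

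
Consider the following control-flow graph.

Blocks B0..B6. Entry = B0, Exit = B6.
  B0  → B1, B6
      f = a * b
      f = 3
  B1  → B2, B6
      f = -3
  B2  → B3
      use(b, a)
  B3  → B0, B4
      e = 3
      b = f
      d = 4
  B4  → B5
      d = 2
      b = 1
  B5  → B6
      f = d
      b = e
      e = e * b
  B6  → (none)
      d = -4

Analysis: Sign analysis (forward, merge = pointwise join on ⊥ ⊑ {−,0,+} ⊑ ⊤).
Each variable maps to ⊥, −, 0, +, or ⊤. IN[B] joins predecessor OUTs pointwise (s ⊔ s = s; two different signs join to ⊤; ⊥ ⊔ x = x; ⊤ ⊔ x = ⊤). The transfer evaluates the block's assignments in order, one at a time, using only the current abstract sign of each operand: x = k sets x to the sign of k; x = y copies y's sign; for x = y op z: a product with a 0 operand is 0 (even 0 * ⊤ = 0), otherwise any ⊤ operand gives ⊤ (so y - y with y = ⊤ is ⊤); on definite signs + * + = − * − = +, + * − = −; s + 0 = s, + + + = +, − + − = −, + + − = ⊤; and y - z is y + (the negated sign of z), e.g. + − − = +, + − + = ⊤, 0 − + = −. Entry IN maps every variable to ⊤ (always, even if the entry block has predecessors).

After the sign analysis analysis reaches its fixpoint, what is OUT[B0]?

Answer: {a: ⊤, b: ⊤, c: ⊤, d: ⊤, e: ⊤, f: +}

Derivation:
Per-block solution:
  B0:   IN=(all ⊤)   OUT={f:+; rest ⊤}
  B1:   IN={f:+; rest ⊤}   OUT={f:-; rest ⊤}
  B2:   IN={f:-; rest ⊤}   OUT={f:-; rest ⊤}
  B3:   IN={f:-; rest ⊤}   OUT={b:-, d:+, e:+, f:-; rest ⊤}
  B4:   IN={b:-, d:+, e:+, f:-; rest ⊤}   OUT={b:+, d:+, e:+, f:-; rest ⊤}
  B5:   IN={b:+, d:+, e:+, f:-; rest ⊤}   OUT={b:+, d:+, e:+, f:+; rest ⊤}
  B6:   IN=(all ⊤)   OUT={d:-; rest ⊤}

Merge at B0 (entry node, so the boundary value (all ⊤) is joined with the incoming edge(s)): IN[B0] = (all ⊤) ⊔ OUT[B3] = {a: ⊤, b: ⊤, c: ⊤, d: ⊤, e: ⊤, f: ⊤}
Applying B0's transfer function to that IN value gives OUT[B0] (row B0 above).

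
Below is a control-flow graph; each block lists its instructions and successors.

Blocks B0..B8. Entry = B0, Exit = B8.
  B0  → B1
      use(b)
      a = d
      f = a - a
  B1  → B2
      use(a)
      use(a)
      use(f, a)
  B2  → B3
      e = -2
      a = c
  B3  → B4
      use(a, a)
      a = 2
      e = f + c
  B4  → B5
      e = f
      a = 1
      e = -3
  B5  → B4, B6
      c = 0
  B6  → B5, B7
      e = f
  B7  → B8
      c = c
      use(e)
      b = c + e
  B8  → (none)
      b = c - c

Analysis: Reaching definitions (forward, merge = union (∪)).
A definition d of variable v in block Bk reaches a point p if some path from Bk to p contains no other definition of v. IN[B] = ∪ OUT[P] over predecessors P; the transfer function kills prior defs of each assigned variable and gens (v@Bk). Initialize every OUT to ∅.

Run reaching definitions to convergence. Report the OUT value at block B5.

Converged values:
  B0:   IN={}   OUT={a@B0, f@B0}
  B1:   IN={a@B0, f@B0}   OUT={a@B0, f@B0}
  B2:   IN={a@B0, f@B0}   OUT={a@B2, e@B2, f@B0}
  B3:   IN={a@B2, e@B2, f@B0}   OUT={a@B3, e@B3, f@B0}
  B4:   IN={a@B3, a@B4, c@B5, e@B3, e@B4, e@B6, f@B0}   OUT={a@B4, c@B5, e@B4, f@B0}
  B5:   IN={a@B4, c@B5, e@B4, e@B6, f@B0}   OUT={a@B4, c@B5, e@B4, e@B6, f@B0}
  B6:   IN={a@B4, c@B5, e@B4, e@B6, f@B0}   OUT={a@B4, c@B5, e@B6, f@B0}
  B7:   IN={a@B4, c@B5, e@B6, f@B0}   OUT={a@B4, b@B7, c@B7, e@B6, f@B0}
  B8:   IN={a@B4, b@B7, c@B7, e@B6, f@B0}   OUT={a@B4, b@B8, c@B7, e@B6, f@B0}

Merge at B5: IN[B5] = OUT[B4] ⊔ OUT[B6] = {a@B4, c@B5, e@B4, e@B6, f@B0}
Applying B5's transfer function to that IN value gives OUT[B5] (row B5 above).

Answer: {a@B4, c@B5, e@B4, e@B6, f@B0}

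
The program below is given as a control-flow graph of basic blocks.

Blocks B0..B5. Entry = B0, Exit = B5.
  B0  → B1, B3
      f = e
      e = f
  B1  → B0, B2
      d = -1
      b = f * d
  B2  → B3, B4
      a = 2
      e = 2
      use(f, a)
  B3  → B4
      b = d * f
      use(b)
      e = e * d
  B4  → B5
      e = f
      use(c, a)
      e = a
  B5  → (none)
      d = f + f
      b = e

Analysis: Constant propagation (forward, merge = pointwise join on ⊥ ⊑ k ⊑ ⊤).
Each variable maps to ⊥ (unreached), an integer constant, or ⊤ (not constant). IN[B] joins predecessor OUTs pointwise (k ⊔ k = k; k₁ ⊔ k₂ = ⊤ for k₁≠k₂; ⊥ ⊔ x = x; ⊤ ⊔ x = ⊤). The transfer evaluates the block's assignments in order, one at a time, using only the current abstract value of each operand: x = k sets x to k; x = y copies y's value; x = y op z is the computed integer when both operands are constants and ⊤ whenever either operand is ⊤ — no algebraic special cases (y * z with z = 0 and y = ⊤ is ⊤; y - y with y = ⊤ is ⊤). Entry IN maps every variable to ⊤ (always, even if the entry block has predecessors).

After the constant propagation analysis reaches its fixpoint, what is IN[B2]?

Answer: {a: ⊤, b: ⊤, c: ⊤, d: -1, e: ⊤, f: ⊤}

Trace:
Fixpoint table:
  B0:   IN=(all ⊤)   OUT=(all ⊤)
  B1:   IN=(all ⊤)   OUT={d:-1; rest ⊤}
  B2:   IN={d:-1; rest ⊤}   OUT={a:2, d:-1, e:2; rest ⊤}
  B3:   IN=(all ⊤)   OUT=(all ⊤)
  B4:   IN=(all ⊤)   OUT=(all ⊤)
  B5:   IN=(all ⊤)   OUT=(all ⊤)

Merge at B2: IN[B2] = OUT[B1] = {a: ⊤, b: ⊤, c: ⊤, d: -1, e: ⊤, f: ⊤}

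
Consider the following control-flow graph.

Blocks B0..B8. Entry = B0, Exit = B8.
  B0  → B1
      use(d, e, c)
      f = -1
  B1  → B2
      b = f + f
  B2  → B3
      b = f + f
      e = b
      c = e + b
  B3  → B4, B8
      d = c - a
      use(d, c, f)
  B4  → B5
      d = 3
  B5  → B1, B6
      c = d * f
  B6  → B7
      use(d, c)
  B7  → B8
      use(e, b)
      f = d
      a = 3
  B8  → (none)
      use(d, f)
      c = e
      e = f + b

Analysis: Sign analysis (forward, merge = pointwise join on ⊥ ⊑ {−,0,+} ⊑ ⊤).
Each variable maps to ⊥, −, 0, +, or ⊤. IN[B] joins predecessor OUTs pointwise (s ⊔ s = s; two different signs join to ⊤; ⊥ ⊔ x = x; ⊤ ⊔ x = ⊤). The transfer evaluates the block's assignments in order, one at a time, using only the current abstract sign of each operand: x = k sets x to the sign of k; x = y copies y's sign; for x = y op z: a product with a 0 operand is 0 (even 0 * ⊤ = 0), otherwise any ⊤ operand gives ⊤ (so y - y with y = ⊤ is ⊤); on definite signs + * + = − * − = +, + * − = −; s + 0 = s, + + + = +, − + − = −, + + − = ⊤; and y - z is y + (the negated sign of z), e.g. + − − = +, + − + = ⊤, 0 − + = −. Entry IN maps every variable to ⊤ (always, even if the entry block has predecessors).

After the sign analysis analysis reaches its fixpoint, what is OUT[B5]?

Answer: {a: ⊤, b: -, c: -, d: +, e: -, f: -}

Trace:
Per-block solution:
  B0:  IN=(all ⊤)  OUT={f:-; rest ⊤}
  B1:  IN={f:-; rest ⊤}  OUT={b:-, f:-; rest ⊤}
  B2:  IN={b:-, f:-; rest ⊤}  OUT={b:-, c:-, e:-, f:-; rest ⊤}
  B3:  IN={b:-, c:-, e:-, f:-; rest ⊤}  OUT={b:-, c:-, e:-, f:-; rest ⊤}
  B4:  IN={b:-, c:-, e:-, f:-; rest ⊤}  OUT={b:-, c:-, d:+, e:-, f:-; rest ⊤}
  B5:  IN={b:-, c:-, d:+, e:-, f:-; rest ⊤}  OUT={b:-, c:-, d:+, e:-, f:-; rest ⊤}
  B6:  IN={b:-, c:-, d:+, e:-, f:-; rest ⊤}  OUT={b:-, c:-, d:+, e:-, f:-; rest ⊤}
  B7:  IN={b:-, c:-, d:+, e:-, f:-; rest ⊤}  OUT={a:+, b:-, c:-, d:+, e:-, f:+; rest ⊤}
  B8:  IN={b:-, c:-, e:-; rest ⊤}  OUT={b:-, c:-; rest ⊤}

Merge at B5: IN[B5] = OUT[B4] = {a: ⊤, b: -, c: -, d: +, e: -, f: -}
Applying B5's transfer function to that IN value gives OUT[B5] (row B5 above).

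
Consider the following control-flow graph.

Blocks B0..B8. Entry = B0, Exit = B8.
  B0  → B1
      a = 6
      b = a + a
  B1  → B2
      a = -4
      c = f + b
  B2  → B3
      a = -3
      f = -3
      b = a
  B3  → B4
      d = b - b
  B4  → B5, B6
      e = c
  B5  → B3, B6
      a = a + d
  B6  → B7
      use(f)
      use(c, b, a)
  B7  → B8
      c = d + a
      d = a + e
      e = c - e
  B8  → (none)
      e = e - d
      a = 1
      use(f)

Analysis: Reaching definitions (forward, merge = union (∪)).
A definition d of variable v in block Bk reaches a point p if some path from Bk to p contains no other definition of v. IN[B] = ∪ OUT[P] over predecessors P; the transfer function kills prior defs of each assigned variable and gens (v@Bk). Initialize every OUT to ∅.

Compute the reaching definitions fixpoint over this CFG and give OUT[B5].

Answer: {a@B5, b@B2, c@B1, d@B3, e@B4, f@B2}

Derivation:
Per-block solution:
  B0: | IN={} | OUT={a@B0, b@B0}
  B1: | IN={a@B0, b@B0} | OUT={a@B1, b@B0, c@B1}
  B2: | IN={a@B1, b@B0, c@B1} | OUT={a@B2, b@B2, c@B1, f@B2}
  B3: | IN={a@B2, a@B5, b@B2, c@B1, d@B3, e@B4, f@B2} | OUT={a@B2, a@B5, b@B2, c@B1, d@B3, e@B4, f@B2}
  B4: | IN={a@B2, a@B5, b@B2, c@B1, d@B3, e@B4, f@B2} | OUT={a@B2, a@B5, b@B2, c@B1, d@B3, e@B4, f@B2}
  B5: | IN={a@B2, a@B5, b@B2, c@B1, d@B3, e@B4, f@B2} | OUT={a@B5, b@B2, c@B1, d@B3, e@B4, f@B2}
  B6: | IN={a@B2, a@B5, b@B2, c@B1, d@B3, e@B4, f@B2} | OUT={a@B2, a@B5, b@B2, c@B1, d@B3, e@B4, f@B2}
  B7: | IN={a@B2, a@B5, b@B2, c@B1, d@B3, e@B4, f@B2} | OUT={a@B2, a@B5, b@B2, c@B7, d@B7, e@B7, f@B2}
  B8: | IN={a@B2, a@B5, b@B2, c@B7, d@B7, e@B7, f@B2} | OUT={a@B8, b@B2, c@B7, d@B7, e@B8, f@B2}

Merge at B5: IN[B5] = OUT[B4] = {a@B2, a@B5, b@B2, c@B1, d@B3, e@B4, f@B2}
Applying B5's transfer function to that IN value gives OUT[B5] (row B5 above).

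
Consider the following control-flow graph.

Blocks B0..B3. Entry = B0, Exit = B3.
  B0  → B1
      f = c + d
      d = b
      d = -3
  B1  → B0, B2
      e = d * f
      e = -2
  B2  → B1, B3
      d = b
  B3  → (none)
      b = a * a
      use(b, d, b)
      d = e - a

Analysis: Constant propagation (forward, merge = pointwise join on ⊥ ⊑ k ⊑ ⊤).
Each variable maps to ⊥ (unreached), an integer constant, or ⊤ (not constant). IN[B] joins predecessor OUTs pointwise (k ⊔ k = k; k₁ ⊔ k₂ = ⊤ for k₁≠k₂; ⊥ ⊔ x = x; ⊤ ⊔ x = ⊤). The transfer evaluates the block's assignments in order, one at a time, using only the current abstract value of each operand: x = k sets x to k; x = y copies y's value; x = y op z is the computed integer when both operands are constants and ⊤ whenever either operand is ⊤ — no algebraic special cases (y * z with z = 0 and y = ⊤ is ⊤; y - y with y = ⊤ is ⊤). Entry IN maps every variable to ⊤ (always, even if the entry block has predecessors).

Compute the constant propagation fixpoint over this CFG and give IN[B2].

Fixpoint table:
  B0:   IN=(all ⊤)   OUT={d:-3; rest ⊤}
  B1:   IN=(all ⊤)   OUT={e:-2; rest ⊤}
  B2:   IN={e:-2; rest ⊤}   OUT={e:-2; rest ⊤}
  B3:   IN={e:-2; rest ⊤}   OUT={e:-2; rest ⊤}

Merge at B2: IN[B2] = OUT[B1] = {a: ⊤, b: ⊤, c: ⊤, d: ⊤, e: -2, f: ⊤}

Answer: {a: ⊤, b: ⊤, c: ⊤, d: ⊤, e: -2, f: ⊤}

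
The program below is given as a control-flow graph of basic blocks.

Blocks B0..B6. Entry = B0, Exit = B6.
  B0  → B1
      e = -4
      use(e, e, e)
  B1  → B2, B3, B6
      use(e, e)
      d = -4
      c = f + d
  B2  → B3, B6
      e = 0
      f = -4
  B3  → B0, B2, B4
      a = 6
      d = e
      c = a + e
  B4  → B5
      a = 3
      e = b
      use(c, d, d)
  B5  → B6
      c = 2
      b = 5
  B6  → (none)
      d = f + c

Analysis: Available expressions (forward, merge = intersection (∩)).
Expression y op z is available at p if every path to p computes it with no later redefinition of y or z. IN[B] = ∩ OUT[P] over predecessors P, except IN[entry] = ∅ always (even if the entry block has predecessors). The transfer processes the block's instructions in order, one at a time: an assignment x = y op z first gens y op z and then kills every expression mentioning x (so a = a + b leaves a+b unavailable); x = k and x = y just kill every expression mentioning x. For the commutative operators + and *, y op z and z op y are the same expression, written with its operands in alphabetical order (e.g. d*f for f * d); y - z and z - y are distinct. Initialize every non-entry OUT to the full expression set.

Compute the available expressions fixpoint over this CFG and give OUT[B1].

Fixpoint table:
  B0:   IN={}   OUT={}
  B1:   IN={}   OUT={d+f}
  B2:   IN={}   OUT={}
  B3:   IN={}   OUT={a+e}
  B4:   IN={a+e}   OUT={}
  B5:   IN={}   OUT={}
  B6:   IN={}   OUT={c+f}

Merge at B1: IN[B1] = OUT[B0] = {}
Applying B1's transfer function to that IN value gives OUT[B1] (row B1 above).

Answer: {d+f}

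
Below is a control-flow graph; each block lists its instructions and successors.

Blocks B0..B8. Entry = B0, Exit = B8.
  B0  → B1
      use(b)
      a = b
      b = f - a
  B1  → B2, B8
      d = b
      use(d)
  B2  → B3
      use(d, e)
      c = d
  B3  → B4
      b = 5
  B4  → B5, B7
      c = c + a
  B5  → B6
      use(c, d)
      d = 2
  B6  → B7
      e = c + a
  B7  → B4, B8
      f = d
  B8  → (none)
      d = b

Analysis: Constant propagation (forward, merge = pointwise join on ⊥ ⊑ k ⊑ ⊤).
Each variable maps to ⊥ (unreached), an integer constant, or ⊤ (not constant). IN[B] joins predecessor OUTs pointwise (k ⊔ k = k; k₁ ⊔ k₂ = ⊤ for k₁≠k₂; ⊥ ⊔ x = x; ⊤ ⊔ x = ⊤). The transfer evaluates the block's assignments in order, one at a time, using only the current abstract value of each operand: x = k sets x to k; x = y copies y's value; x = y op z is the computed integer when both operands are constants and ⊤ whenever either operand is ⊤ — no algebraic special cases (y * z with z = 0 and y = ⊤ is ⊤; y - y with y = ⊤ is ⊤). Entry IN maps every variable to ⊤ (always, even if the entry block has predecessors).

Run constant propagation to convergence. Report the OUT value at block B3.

Per-block solution:
  B0: | IN=(all ⊤) | OUT=(all ⊤)
  B1: | IN=(all ⊤) | OUT=(all ⊤)
  B2: | IN=(all ⊤) | OUT=(all ⊤)
  B3: | IN=(all ⊤) | OUT={b:5; rest ⊤}
  B4: | IN={b:5; rest ⊤} | OUT={b:5; rest ⊤}
  B5: | IN={b:5; rest ⊤} | OUT={b:5, d:2; rest ⊤}
  B6: | IN={b:5, d:2; rest ⊤} | OUT={b:5, d:2; rest ⊤}
  B7: | IN={b:5; rest ⊤} | OUT={b:5; rest ⊤}
  B8: | IN=(all ⊤) | OUT=(all ⊤)

Merge at B3: IN[B3] = OUT[B2] = {a: ⊤, b: ⊤, c: ⊤, d: ⊤, e: ⊤, f: ⊤}
Applying B3's transfer function to that IN value gives OUT[B3] (row B3 above).

Answer: {a: ⊤, b: 5, c: ⊤, d: ⊤, e: ⊤, f: ⊤}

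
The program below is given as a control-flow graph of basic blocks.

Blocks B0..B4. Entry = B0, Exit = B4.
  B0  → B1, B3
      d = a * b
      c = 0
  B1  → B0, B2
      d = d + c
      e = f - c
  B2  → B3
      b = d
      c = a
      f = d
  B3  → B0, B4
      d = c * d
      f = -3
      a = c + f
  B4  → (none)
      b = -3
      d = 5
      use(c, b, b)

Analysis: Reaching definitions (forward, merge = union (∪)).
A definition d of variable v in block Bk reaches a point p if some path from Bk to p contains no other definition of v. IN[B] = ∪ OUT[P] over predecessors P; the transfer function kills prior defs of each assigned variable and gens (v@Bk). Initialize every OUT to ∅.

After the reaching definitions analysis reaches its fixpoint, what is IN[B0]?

Answer: {a@B3, b@B2, c@B0, c@B2, d@B1, d@B3, e@B1, f@B3}

Trace:
Fixpoint table:
  B0:   IN={a@B3, b@B2, c@B0, c@B2, d@B1, d@B3, e@B1, f@B3}   OUT={a@B3, b@B2, c@B0, d@B0, e@B1, f@B3}
  B1:   IN={a@B3, b@B2, c@B0, d@B0, e@B1, f@B3}   OUT={a@B3, b@B2, c@B0, d@B1, e@B1, f@B3}
  B2:   IN={a@B3, b@B2, c@B0, d@B1, e@B1, f@B3}   OUT={a@B3, b@B2, c@B2, d@B1, e@B1, f@B2}
  B3:   IN={a@B3, b@B2, c@B0, c@B2, d@B0, d@B1, e@B1, f@B2, f@B3}   OUT={a@B3, b@B2, c@B0, c@B2, d@B3, e@B1, f@B3}
  B4:   IN={a@B3, b@B2, c@B0, c@B2, d@B3, e@B1, f@B3}   OUT={a@B3, b@B4, c@B0, c@B2, d@B4, e@B1, f@B3}

Merge at B0 (entry node, so the boundary value {} is joined with the incoming edge(s)): IN[B0] = {} ⊔ OUT[B1] ⊔ OUT[B3] = {a@B3, b@B2, c@B0, c@B2, d@B1, d@B3, e@B1, f@B3}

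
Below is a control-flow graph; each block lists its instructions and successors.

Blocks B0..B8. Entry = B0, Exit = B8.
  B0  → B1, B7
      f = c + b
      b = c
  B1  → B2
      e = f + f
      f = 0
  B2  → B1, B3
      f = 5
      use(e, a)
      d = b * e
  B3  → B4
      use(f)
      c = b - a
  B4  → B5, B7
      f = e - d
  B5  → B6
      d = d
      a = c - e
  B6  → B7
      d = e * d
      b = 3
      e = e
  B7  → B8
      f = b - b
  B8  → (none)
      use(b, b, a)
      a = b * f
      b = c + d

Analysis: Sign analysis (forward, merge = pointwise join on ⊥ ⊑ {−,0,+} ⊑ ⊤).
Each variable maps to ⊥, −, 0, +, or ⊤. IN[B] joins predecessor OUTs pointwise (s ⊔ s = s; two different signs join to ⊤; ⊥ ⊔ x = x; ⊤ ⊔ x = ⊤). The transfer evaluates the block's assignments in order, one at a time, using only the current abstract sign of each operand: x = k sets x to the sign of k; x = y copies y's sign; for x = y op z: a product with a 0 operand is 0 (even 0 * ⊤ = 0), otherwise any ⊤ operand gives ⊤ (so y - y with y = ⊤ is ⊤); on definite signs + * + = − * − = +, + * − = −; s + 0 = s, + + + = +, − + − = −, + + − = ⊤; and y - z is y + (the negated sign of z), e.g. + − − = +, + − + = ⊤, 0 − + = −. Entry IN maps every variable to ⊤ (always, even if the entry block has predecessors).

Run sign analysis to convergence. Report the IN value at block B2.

Answer: {a: ⊤, b: ⊤, c: ⊤, d: ⊤, e: ⊤, f: 0}

Working:
Fixpoint table:
  B0:   IN=(all ⊤)   OUT=(all ⊤)
  B1:   IN=(all ⊤)   OUT={f:0; rest ⊤}
  B2:   IN={f:0; rest ⊤}   OUT={f:+; rest ⊤}
  B3:   IN={f:+; rest ⊤}   OUT={f:+; rest ⊤}
  B4:   IN={f:+; rest ⊤}   OUT=(all ⊤)
  B5:   IN=(all ⊤)   OUT=(all ⊤)
  B6:   IN=(all ⊤)   OUT={b:+; rest ⊤}
  B7:   IN=(all ⊤)   OUT=(all ⊤)
  B8:   IN=(all ⊤)   OUT=(all ⊤)

Merge at B2: IN[B2] = OUT[B1] = {a: ⊤, b: ⊤, c: ⊤, d: ⊤, e: ⊤, f: 0}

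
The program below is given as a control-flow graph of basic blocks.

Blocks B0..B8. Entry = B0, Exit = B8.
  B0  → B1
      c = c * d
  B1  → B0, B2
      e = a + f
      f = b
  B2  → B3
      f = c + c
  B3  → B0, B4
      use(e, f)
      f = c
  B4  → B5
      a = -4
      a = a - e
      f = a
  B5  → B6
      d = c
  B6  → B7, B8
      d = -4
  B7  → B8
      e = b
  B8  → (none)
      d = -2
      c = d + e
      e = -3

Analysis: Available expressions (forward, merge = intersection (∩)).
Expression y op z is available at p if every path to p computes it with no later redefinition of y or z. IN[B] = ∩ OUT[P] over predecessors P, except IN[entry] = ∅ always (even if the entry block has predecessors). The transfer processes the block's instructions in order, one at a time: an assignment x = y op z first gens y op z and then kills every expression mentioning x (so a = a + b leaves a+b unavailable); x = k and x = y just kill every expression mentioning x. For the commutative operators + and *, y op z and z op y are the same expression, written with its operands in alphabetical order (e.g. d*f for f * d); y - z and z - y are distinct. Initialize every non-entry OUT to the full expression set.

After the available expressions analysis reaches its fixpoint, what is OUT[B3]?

Per-block solution:
  B0: | IN={} | OUT={}
  B1: | IN={} | OUT={}
  B2: | IN={} | OUT={c+c}
  B3: | IN={c+c} | OUT={c+c}
  B4: | IN={c+c} | OUT={c+c}
  B5: | IN={c+c} | OUT={c+c}
  B6: | IN={c+c} | OUT={c+c}
  B7: | IN={c+c} | OUT={c+c}
  B8: | IN={c+c} | OUT={}

Merge at B3: IN[B3] = OUT[B2] = {c+c}
Applying B3's transfer function to that IN value gives OUT[B3] (row B3 above).

Answer: {c+c}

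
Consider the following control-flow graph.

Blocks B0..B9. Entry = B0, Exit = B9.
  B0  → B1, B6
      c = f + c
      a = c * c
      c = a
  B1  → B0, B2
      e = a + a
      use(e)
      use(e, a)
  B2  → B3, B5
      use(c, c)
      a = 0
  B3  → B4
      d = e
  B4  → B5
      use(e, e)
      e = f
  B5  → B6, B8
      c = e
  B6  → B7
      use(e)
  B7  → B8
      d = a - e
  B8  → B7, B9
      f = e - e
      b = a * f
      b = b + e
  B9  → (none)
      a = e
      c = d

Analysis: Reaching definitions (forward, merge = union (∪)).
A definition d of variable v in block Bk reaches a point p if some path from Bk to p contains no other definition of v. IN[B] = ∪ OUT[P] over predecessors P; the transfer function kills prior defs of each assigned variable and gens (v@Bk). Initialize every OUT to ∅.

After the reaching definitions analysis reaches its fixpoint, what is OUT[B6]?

Answer: {a@B0, a@B2, c@B0, c@B5, d@B3, e@B1, e@B4}

Working:
Fixpoint table:
  B0:  IN={a@B0, c@B0, e@B1}  OUT={a@B0, c@B0, e@B1}
  B1:  IN={a@B0, c@B0, e@B1}  OUT={a@B0, c@B0, e@B1}
  B2:  IN={a@B0, c@B0, e@B1}  OUT={a@B2, c@B0, e@B1}
  B3:  IN={a@B2, c@B0, e@B1}  OUT={a@B2, c@B0, d@B3, e@B1}
  B4:  IN={a@B2, c@B0, d@B3, e@B1}  OUT={a@B2, c@B0, d@B3, e@B4}
  B5:  IN={a@B2, c@B0, d@B3, e@B1, e@B4}  OUT={a@B2, c@B5, d@B3, e@B1, e@B4}
  B6:  IN={a@B0, a@B2, c@B0, c@B5, d@B3, e@B1, e@B4}  OUT={a@B0, a@B2, c@B0, c@B5, d@B3, e@B1, e@B4}
  B7:  IN={a@B0, a@B2, b@B8, c@B0, c@B5, d@B3, d@B7, e@B1, e@B4, f@B8}  OUT={a@B0, a@B2, b@B8, c@B0, c@B5, d@B7, e@B1, e@B4, f@B8}
  B8:  IN={a@B0, a@B2, b@B8, c@B0, c@B5, d@B3, d@B7, e@B1, e@B4, f@B8}  OUT={a@B0, a@B2, b@B8, c@B0, c@B5, d@B3, d@B7, e@B1, e@B4, f@B8}
  B9:  IN={a@B0, a@B2, b@B8, c@B0, c@B5, d@B3, d@B7, e@B1, e@B4, f@B8}  OUT={a@B9, b@B8, c@B9, d@B3, d@B7, e@B1, e@B4, f@B8}

Merge at B6: IN[B6] = OUT[B0] ⊔ OUT[B5] = {a@B0, a@B2, c@B0, c@B5, d@B3, e@B1, e@B4}
Applying B6's transfer function to that IN value gives OUT[B6] (row B6 above).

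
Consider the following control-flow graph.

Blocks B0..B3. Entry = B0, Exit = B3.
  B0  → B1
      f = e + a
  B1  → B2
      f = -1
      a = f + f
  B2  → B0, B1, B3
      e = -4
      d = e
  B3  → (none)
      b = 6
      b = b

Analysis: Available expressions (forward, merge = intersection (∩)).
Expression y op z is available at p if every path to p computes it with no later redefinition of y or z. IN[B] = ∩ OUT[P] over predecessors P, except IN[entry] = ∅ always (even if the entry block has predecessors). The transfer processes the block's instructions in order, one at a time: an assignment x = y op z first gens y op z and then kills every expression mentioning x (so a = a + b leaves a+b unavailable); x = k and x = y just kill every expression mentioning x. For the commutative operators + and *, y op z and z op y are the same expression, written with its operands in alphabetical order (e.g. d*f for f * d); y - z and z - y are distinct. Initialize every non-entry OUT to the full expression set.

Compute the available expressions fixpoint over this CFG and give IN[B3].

Converged values:
  B0:  IN={}  OUT={a+e}
  B1:  IN={}  OUT={f+f}
  B2:  IN={f+f}  OUT={f+f}
  B3:  IN={f+f}  OUT={f+f}

Merge at B3: IN[B3] = OUT[B2] = {f+f}

Answer: {f+f}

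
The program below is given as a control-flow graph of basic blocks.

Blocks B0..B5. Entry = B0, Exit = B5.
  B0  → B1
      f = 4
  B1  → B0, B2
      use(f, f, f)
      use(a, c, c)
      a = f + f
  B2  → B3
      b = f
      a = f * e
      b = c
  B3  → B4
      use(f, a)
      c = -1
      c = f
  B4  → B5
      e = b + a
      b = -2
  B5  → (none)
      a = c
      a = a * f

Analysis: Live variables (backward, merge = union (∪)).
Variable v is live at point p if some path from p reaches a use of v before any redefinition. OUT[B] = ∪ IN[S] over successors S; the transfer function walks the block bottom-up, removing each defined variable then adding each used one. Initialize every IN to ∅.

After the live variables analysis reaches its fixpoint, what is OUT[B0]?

Fixpoint table:
  B0: | IN={a, c, e} | OUT={a, c, e, f}
  B1: | IN={a, c, e, f} | OUT={a, c, e, f}
  B2: | IN={c, e, f} | OUT={a, b, f}
  B3: | IN={a, b, f} | OUT={a, b, c, f}
  B4: | IN={a, b, c, f} | OUT={c, f}
  B5: | IN={c, f} | OUT={}

Merge at B0: OUT[B0] = IN[B1] = {a, c, e, f}

Answer: {a, c, e, f}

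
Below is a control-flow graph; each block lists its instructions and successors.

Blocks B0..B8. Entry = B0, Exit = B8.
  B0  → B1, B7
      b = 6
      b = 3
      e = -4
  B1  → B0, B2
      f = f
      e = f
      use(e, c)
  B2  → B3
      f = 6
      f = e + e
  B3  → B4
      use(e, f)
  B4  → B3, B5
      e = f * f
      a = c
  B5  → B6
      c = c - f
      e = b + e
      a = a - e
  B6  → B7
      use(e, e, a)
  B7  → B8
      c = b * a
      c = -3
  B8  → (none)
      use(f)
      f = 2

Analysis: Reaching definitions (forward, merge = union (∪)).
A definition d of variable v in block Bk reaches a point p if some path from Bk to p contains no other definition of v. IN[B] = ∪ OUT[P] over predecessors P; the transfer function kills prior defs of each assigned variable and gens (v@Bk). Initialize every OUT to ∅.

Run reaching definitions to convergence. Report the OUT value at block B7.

Answer: {a@B5, b@B0, c@B7, e@B0, e@B5, f@B1, f@B2}

Working:
Fixpoint table:
  B0:  IN={b@B0, e@B1, f@B1}  OUT={b@B0, e@B0, f@B1}
  B1:  IN={b@B0, e@B0, f@B1}  OUT={b@B0, e@B1, f@B1}
  B2:  IN={b@B0, e@B1, f@B1}  OUT={b@B0, e@B1, f@B2}
  B3:  IN={a@B4, b@B0, e@B1, e@B4, f@B2}  OUT={a@B4, b@B0, e@B1, e@B4, f@B2}
  B4:  IN={a@B4, b@B0, e@B1, e@B4, f@B2}  OUT={a@B4, b@B0, e@B4, f@B2}
  B5:  IN={a@B4, b@B0, e@B4, f@B2}  OUT={a@B5, b@B0, c@B5, e@B5, f@B2}
  B6:  IN={a@B5, b@B0, c@B5, e@B5, f@B2}  OUT={a@B5, b@B0, c@B5, e@B5, f@B2}
  B7:  IN={a@B5, b@B0, c@B5, e@B0, e@B5, f@B1, f@B2}  OUT={a@B5, b@B0, c@B7, e@B0, e@B5, f@B1, f@B2}
  B8:  IN={a@B5, b@B0, c@B7, e@B0, e@B5, f@B1, f@B2}  OUT={a@B5, b@B0, c@B7, e@B0, e@B5, f@B8}

Merge at B7: IN[B7] = OUT[B0] ⊔ OUT[B6] = {a@B5, b@B0, c@B5, e@B0, e@B5, f@B1, f@B2}
Applying B7's transfer function to that IN value gives OUT[B7] (row B7 above).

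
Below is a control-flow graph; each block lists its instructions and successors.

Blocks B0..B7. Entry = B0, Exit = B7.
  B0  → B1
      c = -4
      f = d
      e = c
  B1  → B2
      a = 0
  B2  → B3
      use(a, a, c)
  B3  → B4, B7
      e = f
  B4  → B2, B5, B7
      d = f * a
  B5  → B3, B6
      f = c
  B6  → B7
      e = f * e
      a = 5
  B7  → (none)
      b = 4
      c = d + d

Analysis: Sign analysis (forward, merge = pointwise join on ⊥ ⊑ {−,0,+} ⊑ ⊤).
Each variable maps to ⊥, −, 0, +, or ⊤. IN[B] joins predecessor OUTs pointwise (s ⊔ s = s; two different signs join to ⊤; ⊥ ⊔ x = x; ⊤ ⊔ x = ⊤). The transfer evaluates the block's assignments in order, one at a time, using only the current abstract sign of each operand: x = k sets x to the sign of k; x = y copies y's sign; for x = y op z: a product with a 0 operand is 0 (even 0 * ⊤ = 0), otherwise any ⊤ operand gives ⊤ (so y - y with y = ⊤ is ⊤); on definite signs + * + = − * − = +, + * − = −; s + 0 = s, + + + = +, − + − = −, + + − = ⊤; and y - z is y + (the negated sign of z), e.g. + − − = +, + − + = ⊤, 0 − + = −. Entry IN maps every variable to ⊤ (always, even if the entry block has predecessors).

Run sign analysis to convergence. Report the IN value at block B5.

Converged values:
  B0:   IN=(all ⊤)   OUT={c:-, e:-; rest ⊤}
  B1:   IN={c:-, e:-; rest ⊤}   OUT={a:0, c:-, e:-; rest ⊤}
  B2:   IN={a:0, c:-; rest ⊤}   OUT={a:0, c:-; rest ⊤}
  B3:   IN={a:0, c:-; rest ⊤}   OUT={a:0, c:-; rest ⊤}
  B4:   IN={a:0, c:-; rest ⊤}   OUT={a:0, c:-, d:0; rest ⊤}
  B5:   IN={a:0, c:-, d:0; rest ⊤}   OUT={a:0, c:-, d:0, f:-; rest ⊤}
  B6:   IN={a:0, c:-, d:0, f:-; rest ⊤}   OUT={a:+, c:-, d:0, f:-; rest ⊤}
  B7:   IN={c:-; rest ⊤}   OUT={b:+; rest ⊤}

Merge at B5: IN[B5] = OUT[B4] = {a: 0, b: ⊤, c: -, d: 0, e: ⊤, f: ⊤}

Answer: {a: 0, b: ⊤, c: -, d: 0, e: ⊤, f: ⊤}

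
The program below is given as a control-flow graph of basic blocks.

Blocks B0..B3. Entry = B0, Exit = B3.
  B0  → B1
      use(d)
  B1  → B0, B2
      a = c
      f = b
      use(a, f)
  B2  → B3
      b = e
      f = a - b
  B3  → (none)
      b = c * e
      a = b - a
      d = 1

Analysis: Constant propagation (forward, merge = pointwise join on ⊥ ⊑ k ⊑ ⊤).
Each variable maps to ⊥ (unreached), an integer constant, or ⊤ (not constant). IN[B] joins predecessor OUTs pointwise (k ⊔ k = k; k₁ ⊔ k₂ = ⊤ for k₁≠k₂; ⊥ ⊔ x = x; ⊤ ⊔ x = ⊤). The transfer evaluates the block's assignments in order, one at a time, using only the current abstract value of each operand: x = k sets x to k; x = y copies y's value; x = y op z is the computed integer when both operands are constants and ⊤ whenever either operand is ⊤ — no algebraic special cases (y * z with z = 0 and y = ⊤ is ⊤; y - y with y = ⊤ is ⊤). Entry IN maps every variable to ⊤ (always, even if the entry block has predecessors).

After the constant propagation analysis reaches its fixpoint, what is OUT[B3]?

Fixpoint table:
  B0:  IN=(all ⊤)  OUT=(all ⊤)
  B1:  IN=(all ⊤)  OUT=(all ⊤)
  B2:  IN=(all ⊤)  OUT=(all ⊤)
  B3:  IN=(all ⊤)  OUT={d:1; rest ⊤}

Merge at B3: IN[B3] = OUT[B2] = {a: ⊤, b: ⊤, c: ⊤, d: ⊤, e: ⊤, f: ⊤}
Applying B3's transfer function to that IN value gives OUT[B3] (row B3 above).

Answer: {a: ⊤, b: ⊤, c: ⊤, d: 1, e: ⊤, f: ⊤}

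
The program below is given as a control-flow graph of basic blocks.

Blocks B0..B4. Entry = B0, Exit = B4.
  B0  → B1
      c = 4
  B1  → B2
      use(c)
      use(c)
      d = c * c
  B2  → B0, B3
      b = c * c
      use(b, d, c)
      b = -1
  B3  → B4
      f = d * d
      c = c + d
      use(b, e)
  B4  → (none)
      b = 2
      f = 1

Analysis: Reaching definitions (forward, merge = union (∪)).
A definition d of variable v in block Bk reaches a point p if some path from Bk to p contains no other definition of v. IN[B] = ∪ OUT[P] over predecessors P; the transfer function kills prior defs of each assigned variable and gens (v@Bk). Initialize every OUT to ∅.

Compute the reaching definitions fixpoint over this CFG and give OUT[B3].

Per-block solution:
  B0:  IN={b@B2, c@B0, d@B1}  OUT={b@B2, c@B0, d@B1}
  B1:  IN={b@B2, c@B0, d@B1}  OUT={b@B2, c@B0, d@B1}
  B2:  IN={b@B2, c@B0, d@B1}  OUT={b@B2, c@B0, d@B1}
  B3:  IN={b@B2, c@B0, d@B1}  OUT={b@B2, c@B3, d@B1, f@B3}
  B4:  IN={b@B2, c@B3, d@B1, f@B3}  OUT={b@B4, c@B3, d@B1, f@B4}

Merge at B3: IN[B3] = OUT[B2] = {b@B2, c@B0, d@B1}
Applying B3's transfer function to that IN value gives OUT[B3] (row B3 above).

Answer: {b@B2, c@B3, d@B1, f@B3}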